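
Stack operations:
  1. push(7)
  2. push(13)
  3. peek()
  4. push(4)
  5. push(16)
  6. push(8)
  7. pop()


push(7) -> [7]
push(13) -> [7, 13]
peek()->13
push(4) -> [7, 13, 4]
push(16) -> [7, 13, 4, 16]
push(8) -> [7, 13, 4, 16, 8]
pop()->8, [7, 13, 4, 16]

Final stack: [7, 13, 4, 16]


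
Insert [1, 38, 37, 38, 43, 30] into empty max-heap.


Insert 1: [1]
Insert 38: [38, 1]
Insert 37: [38, 1, 37]
Insert 38: [38, 38, 37, 1]
Insert 43: [43, 38, 37, 1, 38]
Insert 30: [43, 38, 37, 1, 38, 30]

Final heap: [43, 38, 37, 1, 38, 30]


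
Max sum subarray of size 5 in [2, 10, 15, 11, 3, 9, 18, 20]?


[0:5]: 41
[1:6]: 48
[2:7]: 56
[3:8]: 61

Max: 61 at [3:8]


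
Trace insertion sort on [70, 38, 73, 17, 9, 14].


Initial: [70, 38, 73, 17, 9, 14]
Insert 38: [38, 70, 73, 17, 9, 14]
Insert 73: [38, 70, 73, 17, 9, 14]
Insert 17: [17, 38, 70, 73, 9, 14]
Insert 9: [9, 17, 38, 70, 73, 14]
Insert 14: [9, 14, 17, 38, 70, 73]

Sorted: [9, 14, 17, 38, 70, 73]


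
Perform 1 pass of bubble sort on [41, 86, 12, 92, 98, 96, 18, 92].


Initial: [41, 86, 12, 92, 98, 96, 18, 92]
Pass 1: [41, 12, 86, 92, 96, 18, 92, 98] (4 swaps)

After 1 pass: [41, 12, 86, 92, 96, 18, 92, 98]


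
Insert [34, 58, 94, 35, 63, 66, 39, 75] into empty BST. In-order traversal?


Insert 34: root
Insert 58: R from 34
Insert 94: R from 34 -> R from 58
Insert 35: R from 34 -> L from 58
Insert 63: R from 34 -> R from 58 -> L from 94
Insert 66: R from 34 -> R from 58 -> L from 94 -> R from 63
Insert 39: R from 34 -> L from 58 -> R from 35
Insert 75: R from 34 -> R from 58 -> L from 94 -> R from 63 -> R from 66

In-order: [34, 35, 39, 58, 63, 66, 75, 94]


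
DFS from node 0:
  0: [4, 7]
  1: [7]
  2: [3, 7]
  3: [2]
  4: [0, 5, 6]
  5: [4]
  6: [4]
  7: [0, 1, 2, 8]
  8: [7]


Visit 0, push [7, 4]
Visit 4, push [6, 5]
Visit 5, push []
Visit 6, push []
Visit 7, push [8, 2, 1]
Visit 1, push []
Visit 2, push [3]
Visit 3, push []
Visit 8, push []

DFS order: [0, 4, 5, 6, 7, 1, 2, 3, 8]


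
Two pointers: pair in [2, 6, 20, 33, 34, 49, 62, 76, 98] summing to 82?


lo=0(2)+hi=8(98)=100
lo=0(2)+hi=7(76)=78
lo=1(6)+hi=7(76)=82

Yes: 6+76=82


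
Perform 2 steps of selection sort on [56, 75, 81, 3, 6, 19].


Initial: [56, 75, 81, 3, 6, 19]
Step 1: min=3 at 3
  Swap: [3, 75, 81, 56, 6, 19]
Step 2: min=6 at 4
  Swap: [3, 6, 81, 56, 75, 19]

After 2 steps: [3, 6, 81, 56, 75, 19]


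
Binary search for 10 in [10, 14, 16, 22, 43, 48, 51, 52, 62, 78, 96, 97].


Step 1: lo=0, hi=11, mid=5, val=48
Step 2: lo=0, hi=4, mid=2, val=16
Step 3: lo=0, hi=1, mid=0, val=10

Found at index 0


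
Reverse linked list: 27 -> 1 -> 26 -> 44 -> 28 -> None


Step 1: curr=27, set curr.next=prev(None) | reversed so far: 27
Step 2: curr=1, set curr.next=prev(27) | reversed so far: 1 -> 27
Step 3: curr=26, set curr.next=prev(1) | reversed so far: 26 -> 1 -> 27
Step 4: curr=44, set curr.next=prev(26) | reversed so far: 44 -> 26 -> 1 -> 27
Step 5: curr=28, set curr.next=prev(44) | reversed so far: 28 -> 44 -> 26 -> 1 -> 27

28 -> 44 -> 26 -> 1 -> 27 -> None


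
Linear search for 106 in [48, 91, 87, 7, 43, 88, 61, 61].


i=0: 48!=106
i=1: 91!=106
i=2: 87!=106
i=3: 7!=106
i=4: 43!=106
i=5: 88!=106
i=6: 61!=106
i=7: 61!=106

Not found, 8 comps


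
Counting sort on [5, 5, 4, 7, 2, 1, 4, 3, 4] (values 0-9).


Input: [5, 5, 4, 7, 2, 1, 4, 3, 4]
Counts: [0, 1, 1, 1, 3, 2, 0, 1, 0, 0]

Sorted: [1, 2, 3, 4, 4, 4, 5, 5, 7]


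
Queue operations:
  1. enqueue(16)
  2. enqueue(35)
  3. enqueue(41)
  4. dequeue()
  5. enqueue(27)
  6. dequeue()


enqueue(16) -> [16]
enqueue(35) -> [16, 35]
enqueue(41) -> [16, 35, 41]
dequeue()->16, [35, 41]
enqueue(27) -> [35, 41, 27]
dequeue()->35, [41, 27]

Final queue: [41, 27]


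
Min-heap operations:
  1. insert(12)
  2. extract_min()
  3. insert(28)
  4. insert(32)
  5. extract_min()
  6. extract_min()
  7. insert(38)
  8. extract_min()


insert(12) -> [12]
extract_min()->12, []
insert(28) -> [28]
insert(32) -> [28, 32]
extract_min()->28, [32]
extract_min()->32, []
insert(38) -> [38]
extract_min()->38, []

Final heap: []


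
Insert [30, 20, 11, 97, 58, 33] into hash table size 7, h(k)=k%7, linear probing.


Insert 30: h=2 -> slot 2
Insert 20: h=6 -> slot 6
Insert 11: h=4 -> slot 4
Insert 97: h=6, 1 probes -> slot 0
Insert 58: h=2, 1 probes -> slot 3
Insert 33: h=5 -> slot 5

Table: [97, None, 30, 58, 11, 33, 20]


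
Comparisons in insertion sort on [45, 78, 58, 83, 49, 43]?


Algorithm: insertion sort
Input: [45, 78, 58, 83, 49, 43]
Sorted: [43, 45, 49, 58, 78, 83]

13


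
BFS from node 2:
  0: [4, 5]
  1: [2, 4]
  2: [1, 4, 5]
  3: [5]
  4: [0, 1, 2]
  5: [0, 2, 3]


Visit 2, enqueue [1, 4, 5]
Visit 1, enqueue []
Visit 4, enqueue [0]
Visit 5, enqueue [3]
Visit 0, enqueue []
Visit 3, enqueue []

BFS order: [2, 1, 4, 5, 0, 3]


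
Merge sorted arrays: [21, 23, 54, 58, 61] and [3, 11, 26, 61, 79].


Take 3 from B
Take 11 from B
Take 21 from A
Take 23 from A
Take 26 from B
Take 54 from A
Take 58 from A
Take 61 from A

Merged: [3, 11, 21, 23, 26, 54, 58, 61, 61, 79]


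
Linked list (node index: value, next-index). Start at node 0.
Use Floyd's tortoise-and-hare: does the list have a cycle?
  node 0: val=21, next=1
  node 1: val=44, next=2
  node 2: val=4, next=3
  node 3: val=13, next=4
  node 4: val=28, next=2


Floyd's tortoise (slow, +1) and hare (fast, +2):
  init: slow=0, fast=0
  step 1: slow=1, fast=2
  step 2: slow=2, fast=4
  step 3: slow=3, fast=3
  slow == fast at node 3: cycle detected

Cycle: yes


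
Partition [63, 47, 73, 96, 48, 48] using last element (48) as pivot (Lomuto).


Pivot: 48
  47 <= 48: swap -> [47, 63, 73, 96, 48, 48]
  48 <= 48: swap -> [47, 48, 73, 96, 63, 48]
Place pivot at 2: [47, 48, 48, 96, 63, 73]

Partitioned: [47, 48, 48, 96, 63, 73]


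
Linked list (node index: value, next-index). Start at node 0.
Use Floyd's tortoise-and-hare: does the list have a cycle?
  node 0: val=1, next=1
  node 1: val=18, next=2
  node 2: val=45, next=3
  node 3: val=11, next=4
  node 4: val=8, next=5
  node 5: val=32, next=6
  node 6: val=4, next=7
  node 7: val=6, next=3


Floyd's tortoise (slow, +1) and hare (fast, +2):
  init: slow=0, fast=0
  step 1: slow=1, fast=2
  step 2: slow=2, fast=4
  step 3: slow=3, fast=6
  step 4: slow=4, fast=3
  step 5: slow=5, fast=5
  slow == fast at node 5: cycle detected

Cycle: yes


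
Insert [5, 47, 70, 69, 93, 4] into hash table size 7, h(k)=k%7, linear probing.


Insert 5: h=5 -> slot 5
Insert 47: h=5, 1 probes -> slot 6
Insert 70: h=0 -> slot 0
Insert 69: h=6, 2 probes -> slot 1
Insert 93: h=2 -> slot 2
Insert 4: h=4 -> slot 4

Table: [70, 69, 93, None, 4, 5, 47]


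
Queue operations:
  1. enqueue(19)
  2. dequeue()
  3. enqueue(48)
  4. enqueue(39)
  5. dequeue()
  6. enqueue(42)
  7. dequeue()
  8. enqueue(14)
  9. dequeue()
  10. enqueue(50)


enqueue(19) -> [19]
dequeue()->19, []
enqueue(48) -> [48]
enqueue(39) -> [48, 39]
dequeue()->48, [39]
enqueue(42) -> [39, 42]
dequeue()->39, [42]
enqueue(14) -> [42, 14]
dequeue()->42, [14]
enqueue(50) -> [14, 50]

Final queue: [14, 50]


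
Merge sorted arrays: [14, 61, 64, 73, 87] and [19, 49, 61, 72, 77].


Take 14 from A
Take 19 from B
Take 49 from B
Take 61 from A
Take 61 from B
Take 64 from A
Take 72 from B
Take 73 from A
Take 77 from B

Merged: [14, 19, 49, 61, 61, 64, 72, 73, 77, 87]


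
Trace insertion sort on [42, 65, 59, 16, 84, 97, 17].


Initial: [42, 65, 59, 16, 84, 97, 17]
Insert 65: [42, 65, 59, 16, 84, 97, 17]
Insert 59: [42, 59, 65, 16, 84, 97, 17]
Insert 16: [16, 42, 59, 65, 84, 97, 17]
Insert 84: [16, 42, 59, 65, 84, 97, 17]
Insert 97: [16, 42, 59, 65, 84, 97, 17]
Insert 17: [16, 17, 42, 59, 65, 84, 97]

Sorted: [16, 17, 42, 59, 65, 84, 97]


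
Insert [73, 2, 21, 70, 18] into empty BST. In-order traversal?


Insert 73: root
Insert 2: L from 73
Insert 21: L from 73 -> R from 2
Insert 70: L from 73 -> R from 2 -> R from 21
Insert 18: L from 73 -> R from 2 -> L from 21

In-order: [2, 18, 21, 70, 73]


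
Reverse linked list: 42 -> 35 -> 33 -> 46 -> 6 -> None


Step 1: curr=42, set curr.next=prev(None) | reversed so far: 42
Step 2: curr=35, set curr.next=prev(42) | reversed so far: 35 -> 42
Step 3: curr=33, set curr.next=prev(35) | reversed so far: 33 -> 35 -> 42
Step 4: curr=46, set curr.next=prev(33) | reversed so far: 46 -> 33 -> 35 -> 42
Step 5: curr=6, set curr.next=prev(46) | reversed so far: 6 -> 46 -> 33 -> 35 -> 42

6 -> 46 -> 33 -> 35 -> 42 -> None


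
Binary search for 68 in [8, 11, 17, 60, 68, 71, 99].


Step 1: lo=0, hi=6, mid=3, val=60
Step 2: lo=4, hi=6, mid=5, val=71
Step 3: lo=4, hi=4, mid=4, val=68

Found at index 4


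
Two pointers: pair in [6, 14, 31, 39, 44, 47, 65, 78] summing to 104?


lo=0(6)+hi=7(78)=84
lo=1(14)+hi=7(78)=92
lo=2(31)+hi=7(78)=109
lo=2(31)+hi=6(65)=96
lo=3(39)+hi=6(65)=104

Yes: 39+65=104


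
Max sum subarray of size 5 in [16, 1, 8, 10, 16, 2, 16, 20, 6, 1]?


[0:5]: 51
[1:6]: 37
[2:7]: 52
[3:8]: 64
[4:9]: 60
[5:10]: 45

Max: 64 at [3:8]


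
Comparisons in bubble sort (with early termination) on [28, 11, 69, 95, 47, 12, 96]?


Algorithm: bubble sort (with early termination)
Input: [28, 11, 69, 95, 47, 12, 96]
Sorted: [11, 12, 28, 47, 69, 95, 96]

20


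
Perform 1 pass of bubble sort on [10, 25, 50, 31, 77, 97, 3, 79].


Initial: [10, 25, 50, 31, 77, 97, 3, 79]
Pass 1: [10, 25, 31, 50, 77, 3, 79, 97] (3 swaps)

After 1 pass: [10, 25, 31, 50, 77, 3, 79, 97]


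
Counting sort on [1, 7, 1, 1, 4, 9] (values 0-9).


Input: [1, 7, 1, 1, 4, 9]
Counts: [0, 3, 0, 0, 1, 0, 0, 1, 0, 1]

Sorted: [1, 1, 1, 4, 7, 9]


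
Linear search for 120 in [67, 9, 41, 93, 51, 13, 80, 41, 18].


i=0: 67!=120
i=1: 9!=120
i=2: 41!=120
i=3: 93!=120
i=4: 51!=120
i=5: 13!=120
i=6: 80!=120
i=7: 41!=120
i=8: 18!=120

Not found, 9 comps


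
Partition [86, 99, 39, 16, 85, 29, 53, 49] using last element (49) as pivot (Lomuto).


Pivot: 49
  39 <= 49: swap -> [39, 99, 86, 16, 85, 29, 53, 49]
  16 <= 49: swap -> [39, 16, 86, 99, 85, 29, 53, 49]
  29 <= 49: swap -> [39, 16, 29, 99, 85, 86, 53, 49]
Place pivot at 3: [39, 16, 29, 49, 85, 86, 53, 99]

Partitioned: [39, 16, 29, 49, 85, 86, 53, 99]


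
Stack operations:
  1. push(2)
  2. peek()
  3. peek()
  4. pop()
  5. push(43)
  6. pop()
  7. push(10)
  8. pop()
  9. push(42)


push(2) -> [2]
peek()->2
peek()->2
pop()->2, []
push(43) -> [43]
pop()->43, []
push(10) -> [10]
pop()->10, []
push(42) -> [42]

Final stack: [42]


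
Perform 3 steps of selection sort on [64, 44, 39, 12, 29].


Initial: [64, 44, 39, 12, 29]
Step 1: min=12 at 3
  Swap: [12, 44, 39, 64, 29]
Step 2: min=29 at 4
  Swap: [12, 29, 39, 64, 44]
Step 3: min=39 at 2
  Swap: [12, 29, 39, 64, 44]

After 3 steps: [12, 29, 39, 64, 44]


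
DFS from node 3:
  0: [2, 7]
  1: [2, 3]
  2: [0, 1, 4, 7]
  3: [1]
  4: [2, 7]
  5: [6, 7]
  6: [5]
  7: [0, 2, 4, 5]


Visit 3, push [1]
Visit 1, push [2]
Visit 2, push [7, 4, 0]
Visit 0, push [7]
Visit 7, push [5, 4]
Visit 4, push []
Visit 5, push [6]
Visit 6, push []

DFS order: [3, 1, 2, 0, 7, 4, 5, 6]


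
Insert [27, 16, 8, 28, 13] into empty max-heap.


Insert 27: [27]
Insert 16: [27, 16]
Insert 8: [27, 16, 8]
Insert 28: [28, 27, 8, 16]
Insert 13: [28, 27, 8, 16, 13]

Final heap: [28, 27, 8, 16, 13]


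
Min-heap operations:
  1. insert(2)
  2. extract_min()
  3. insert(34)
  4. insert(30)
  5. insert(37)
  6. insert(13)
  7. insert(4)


insert(2) -> [2]
extract_min()->2, []
insert(34) -> [34]
insert(30) -> [30, 34]
insert(37) -> [30, 34, 37]
insert(13) -> [13, 30, 37, 34]
insert(4) -> [4, 13, 37, 34, 30]

Final heap: [4, 13, 37, 34, 30]


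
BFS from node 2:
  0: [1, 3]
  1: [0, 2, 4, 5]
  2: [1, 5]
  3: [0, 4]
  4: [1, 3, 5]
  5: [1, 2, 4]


Visit 2, enqueue [1, 5]
Visit 1, enqueue [0, 4]
Visit 5, enqueue []
Visit 0, enqueue [3]
Visit 4, enqueue []
Visit 3, enqueue []

BFS order: [2, 1, 5, 0, 4, 3]


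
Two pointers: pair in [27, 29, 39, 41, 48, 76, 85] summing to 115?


lo=0(27)+hi=6(85)=112
lo=1(29)+hi=6(85)=114
lo=2(39)+hi=6(85)=124
lo=2(39)+hi=5(76)=115

Yes: 39+76=115


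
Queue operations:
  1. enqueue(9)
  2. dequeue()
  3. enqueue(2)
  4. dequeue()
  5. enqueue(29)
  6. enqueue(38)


enqueue(9) -> [9]
dequeue()->9, []
enqueue(2) -> [2]
dequeue()->2, []
enqueue(29) -> [29]
enqueue(38) -> [29, 38]

Final queue: [29, 38]


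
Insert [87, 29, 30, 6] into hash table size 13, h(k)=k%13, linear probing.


Insert 87: h=9 -> slot 9
Insert 29: h=3 -> slot 3
Insert 30: h=4 -> slot 4
Insert 6: h=6 -> slot 6

Table: [None, None, None, 29, 30, None, 6, None, None, 87, None, None, None]


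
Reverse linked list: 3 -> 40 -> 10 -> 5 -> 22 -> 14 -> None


Step 1: curr=3, set curr.next=prev(None) | reversed so far: 3
Step 2: curr=40, set curr.next=prev(3) | reversed so far: 40 -> 3
Step 3: curr=10, set curr.next=prev(40) | reversed so far: 10 -> 40 -> 3
Step 4: curr=5, set curr.next=prev(10) | reversed so far: 5 -> 10 -> 40 -> 3
Step 5: curr=22, set curr.next=prev(5) | reversed so far: 22 -> 5 -> 10 -> 40 -> 3
Step 6: curr=14, set curr.next=prev(22) | reversed so far: 14 -> 22 -> 5 -> 10 -> 40 -> 3

14 -> 22 -> 5 -> 10 -> 40 -> 3 -> None


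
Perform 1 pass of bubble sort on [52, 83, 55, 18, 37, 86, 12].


Initial: [52, 83, 55, 18, 37, 86, 12]
Pass 1: [52, 55, 18, 37, 83, 12, 86] (4 swaps)

After 1 pass: [52, 55, 18, 37, 83, 12, 86]


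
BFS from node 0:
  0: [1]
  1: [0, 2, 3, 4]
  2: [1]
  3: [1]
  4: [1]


Visit 0, enqueue [1]
Visit 1, enqueue [2, 3, 4]
Visit 2, enqueue []
Visit 3, enqueue []
Visit 4, enqueue []

BFS order: [0, 1, 2, 3, 4]


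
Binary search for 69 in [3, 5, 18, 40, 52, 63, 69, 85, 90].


Step 1: lo=0, hi=8, mid=4, val=52
Step 2: lo=5, hi=8, mid=6, val=69

Found at index 6


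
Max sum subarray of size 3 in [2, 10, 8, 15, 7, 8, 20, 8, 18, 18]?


[0:3]: 20
[1:4]: 33
[2:5]: 30
[3:6]: 30
[4:7]: 35
[5:8]: 36
[6:9]: 46
[7:10]: 44

Max: 46 at [6:9]


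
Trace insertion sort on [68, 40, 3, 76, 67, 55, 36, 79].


Initial: [68, 40, 3, 76, 67, 55, 36, 79]
Insert 40: [40, 68, 3, 76, 67, 55, 36, 79]
Insert 3: [3, 40, 68, 76, 67, 55, 36, 79]
Insert 76: [3, 40, 68, 76, 67, 55, 36, 79]
Insert 67: [3, 40, 67, 68, 76, 55, 36, 79]
Insert 55: [3, 40, 55, 67, 68, 76, 36, 79]
Insert 36: [3, 36, 40, 55, 67, 68, 76, 79]
Insert 79: [3, 36, 40, 55, 67, 68, 76, 79]

Sorted: [3, 36, 40, 55, 67, 68, 76, 79]


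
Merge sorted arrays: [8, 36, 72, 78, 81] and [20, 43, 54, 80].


Take 8 from A
Take 20 from B
Take 36 from A
Take 43 from B
Take 54 from B
Take 72 from A
Take 78 from A
Take 80 from B

Merged: [8, 20, 36, 43, 54, 72, 78, 80, 81]


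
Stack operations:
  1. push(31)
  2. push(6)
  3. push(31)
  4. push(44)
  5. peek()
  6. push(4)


push(31) -> [31]
push(6) -> [31, 6]
push(31) -> [31, 6, 31]
push(44) -> [31, 6, 31, 44]
peek()->44
push(4) -> [31, 6, 31, 44, 4]

Final stack: [31, 6, 31, 44, 4]


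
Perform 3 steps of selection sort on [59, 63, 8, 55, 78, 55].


Initial: [59, 63, 8, 55, 78, 55]
Step 1: min=8 at 2
  Swap: [8, 63, 59, 55, 78, 55]
Step 2: min=55 at 3
  Swap: [8, 55, 59, 63, 78, 55]
Step 3: min=55 at 5
  Swap: [8, 55, 55, 63, 78, 59]

After 3 steps: [8, 55, 55, 63, 78, 59]


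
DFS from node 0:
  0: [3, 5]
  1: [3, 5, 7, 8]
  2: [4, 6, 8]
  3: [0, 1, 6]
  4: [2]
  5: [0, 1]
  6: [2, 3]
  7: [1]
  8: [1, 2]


Visit 0, push [5, 3]
Visit 3, push [6, 1]
Visit 1, push [8, 7, 5]
Visit 5, push []
Visit 7, push []
Visit 8, push [2]
Visit 2, push [6, 4]
Visit 4, push []
Visit 6, push []

DFS order: [0, 3, 1, 5, 7, 8, 2, 4, 6]


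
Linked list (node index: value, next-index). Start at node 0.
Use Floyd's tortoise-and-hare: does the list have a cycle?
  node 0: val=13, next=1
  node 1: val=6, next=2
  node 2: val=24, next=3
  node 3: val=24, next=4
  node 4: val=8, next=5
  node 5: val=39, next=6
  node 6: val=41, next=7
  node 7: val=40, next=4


Floyd's tortoise (slow, +1) and hare (fast, +2):
  init: slow=0, fast=0
  step 1: slow=1, fast=2
  step 2: slow=2, fast=4
  step 3: slow=3, fast=6
  step 4: slow=4, fast=4
  slow == fast at node 4: cycle detected

Cycle: yes


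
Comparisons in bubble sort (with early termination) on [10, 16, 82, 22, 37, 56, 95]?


Algorithm: bubble sort (with early termination)
Input: [10, 16, 82, 22, 37, 56, 95]
Sorted: [10, 16, 22, 37, 56, 82, 95]

11


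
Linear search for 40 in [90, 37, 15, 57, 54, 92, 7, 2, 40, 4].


i=0: 90!=40
i=1: 37!=40
i=2: 15!=40
i=3: 57!=40
i=4: 54!=40
i=5: 92!=40
i=6: 7!=40
i=7: 2!=40
i=8: 40==40 found!

Found at 8, 9 comps


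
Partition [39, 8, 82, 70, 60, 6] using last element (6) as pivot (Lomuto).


Pivot: 6
Place pivot at 0: [6, 8, 82, 70, 60, 39]

Partitioned: [6, 8, 82, 70, 60, 39]


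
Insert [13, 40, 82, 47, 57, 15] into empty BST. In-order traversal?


Insert 13: root
Insert 40: R from 13
Insert 82: R from 13 -> R from 40
Insert 47: R from 13 -> R from 40 -> L from 82
Insert 57: R from 13 -> R from 40 -> L from 82 -> R from 47
Insert 15: R from 13 -> L from 40

In-order: [13, 15, 40, 47, 57, 82]


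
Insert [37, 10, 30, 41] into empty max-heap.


Insert 37: [37]
Insert 10: [37, 10]
Insert 30: [37, 10, 30]
Insert 41: [41, 37, 30, 10]

Final heap: [41, 37, 30, 10]


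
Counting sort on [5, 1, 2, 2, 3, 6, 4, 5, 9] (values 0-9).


Input: [5, 1, 2, 2, 3, 6, 4, 5, 9]
Counts: [0, 1, 2, 1, 1, 2, 1, 0, 0, 1]

Sorted: [1, 2, 2, 3, 4, 5, 5, 6, 9]


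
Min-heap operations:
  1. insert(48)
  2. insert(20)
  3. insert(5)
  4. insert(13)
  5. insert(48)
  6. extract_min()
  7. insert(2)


insert(48) -> [48]
insert(20) -> [20, 48]
insert(5) -> [5, 48, 20]
insert(13) -> [5, 13, 20, 48]
insert(48) -> [5, 13, 20, 48, 48]
extract_min()->5, [13, 48, 20, 48]
insert(2) -> [2, 13, 20, 48, 48]

Final heap: [2, 13, 20, 48, 48]


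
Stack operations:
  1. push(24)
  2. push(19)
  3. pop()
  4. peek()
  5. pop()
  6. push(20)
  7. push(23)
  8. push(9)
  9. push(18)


push(24) -> [24]
push(19) -> [24, 19]
pop()->19, [24]
peek()->24
pop()->24, []
push(20) -> [20]
push(23) -> [20, 23]
push(9) -> [20, 23, 9]
push(18) -> [20, 23, 9, 18]

Final stack: [20, 23, 9, 18]


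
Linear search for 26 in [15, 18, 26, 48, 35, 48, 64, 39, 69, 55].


i=0: 15!=26
i=1: 18!=26
i=2: 26==26 found!

Found at 2, 3 comps


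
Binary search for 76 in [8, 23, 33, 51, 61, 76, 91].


Step 1: lo=0, hi=6, mid=3, val=51
Step 2: lo=4, hi=6, mid=5, val=76

Found at index 5


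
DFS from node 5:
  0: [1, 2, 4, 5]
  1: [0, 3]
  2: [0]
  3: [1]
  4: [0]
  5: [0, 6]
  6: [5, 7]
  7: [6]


Visit 5, push [6, 0]
Visit 0, push [4, 2, 1]
Visit 1, push [3]
Visit 3, push []
Visit 2, push []
Visit 4, push []
Visit 6, push [7]
Visit 7, push []

DFS order: [5, 0, 1, 3, 2, 4, 6, 7]


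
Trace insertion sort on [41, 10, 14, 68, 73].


Initial: [41, 10, 14, 68, 73]
Insert 10: [10, 41, 14, 68, 73]
Insert 14: [10, 14, 41, 68, 73]
Insert 68: [10, 14, 41, 68, 73]
Insert 73: [10, 14, 41, 68, 73]

Sorted: [10, 14, 41, 68, 73]


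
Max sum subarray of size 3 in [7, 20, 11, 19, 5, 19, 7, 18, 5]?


[0:3]: 38
[1:4]: 50
[2:5]: 35
[3:6]: 43
[4:7]: 31
[5:8]: 44
[6:9]: 30

Max: 50 at [1:4]


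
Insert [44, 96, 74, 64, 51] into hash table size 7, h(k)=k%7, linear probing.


Insert 44: h=2 -> slot 2
Insert 96: h=5 -> slot 5
Insert 74: h=4 -> slot 4
Insert 64: h=1 -> slot 1
Insert 51: h=2, 1 probes -> slot 3

Table: [None, 64, 44, 51, 74, 96, None]


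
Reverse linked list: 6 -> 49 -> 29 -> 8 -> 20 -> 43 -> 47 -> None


Step 1: curr=6, set curr.next=prev(None) | reversed so far: 6
Step 2: curr=49, set curr.next=prev(6) | reversed so far: 49 -> 6
Step 3: curr=29, set curr.next=prev(49) | reversed so far: 29 -> 49 -> 6
Step 4: curr=8, set curr.next=prev(29) | reversed so far: 8 -> 29 -> 49 -> 6
Step 5: curr=20, set curr.next=prev(8) | reversed so far: 20 -> 8 -> 29 -> 49 -> 6
Step 6: curr=43, set curr.next=prev(20) | reversed so far: 43 -> 20 -> 8 -> 29 -> 49 -> 6
Step 7: curr=47, set curr.next=prev(43) | reversed so far: 47 -> 43 -> 20 -> 8 -> 29 -> 49 -> 6

47 -> 43 -> 20 -> 8 -> 29 -> 49 -> 6 -> None


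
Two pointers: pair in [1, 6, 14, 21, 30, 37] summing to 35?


lo=0(1)+hi=5(37)=38
lo=0(1)+hi=4(30)=31
lo=1(6)+hi=4(30)=36
lo=1(6)+hi=3(21)=27
lo=2(14)+hi=3(21)=35

Yes: 14+21=35


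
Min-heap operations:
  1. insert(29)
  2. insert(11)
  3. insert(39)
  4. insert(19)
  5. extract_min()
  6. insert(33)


insert(29) -> [29]
insert(11) -> [11, 29]
insert(39) -> [11, 29, 39]
insert(19) -> [11, 19, 39, 29]
extract_min()->11, [19, 29, 39]
insert(33) -> [19, 29, 39, 33]

Final heap: [19, 29, 39, 33]


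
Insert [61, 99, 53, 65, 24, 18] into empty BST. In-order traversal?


Insert 61: root
Insert 99: R from 61
Insert 53: L from 61
Insert 65: R from 61 -> L from 99
Insert 24: L from 61 -> L from 53
Insert 18: L from 61 -> L from 53 -> L from 24

In-order: [18, 24, 53, 61, 65, 99]


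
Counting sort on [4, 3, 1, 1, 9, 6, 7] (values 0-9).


Input: [4, 3, 1, 1, 9, 6, 7]
Counts: [0, 2, 0, 1, 1, 0, 1, 1, 0, 1]

Sorted: [1, 1, 3, 4, 6, 7, 9]


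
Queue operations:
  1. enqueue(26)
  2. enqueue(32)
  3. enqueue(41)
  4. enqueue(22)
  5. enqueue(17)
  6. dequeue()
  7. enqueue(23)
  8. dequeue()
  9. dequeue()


enqueue(26) -> [26]
enqueue(32) -> [26, 32]
enqueue(41) -> [26, 32, 41]
enqueue(22) -> [26, 32, 41, 22]
enqueue(17) -> [26, 32, 41, 22, 17]
dequeue()->26, [32, 41, 22, 17]
enqueue(23) -> [32, 41, 22, 17, 23]
dequeue()->32, [41, 22, 17, 23]
dequeue()->41, [22, 17, 23]

Final queue: [22, 17, 23]


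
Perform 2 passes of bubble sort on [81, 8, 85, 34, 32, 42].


Initial: [81, 8, 85, 34, 32, 42]
Pass 1: [8, 81, 34, 32, 42, 85] (4 swaps)
Pass 2: [8, 34, 32, 42, 81, 85] (3 swaps)

After 2 passes: [8, 34, 32, 42, 81, 85]


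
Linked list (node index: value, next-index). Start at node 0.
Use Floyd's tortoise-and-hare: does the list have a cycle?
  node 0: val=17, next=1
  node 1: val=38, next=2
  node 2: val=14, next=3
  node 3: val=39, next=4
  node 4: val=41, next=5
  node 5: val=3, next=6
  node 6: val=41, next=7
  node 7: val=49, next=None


Floyd's tortoise (slow, +1) and hare (fast, +2):
  init: slow=0, fast=0
  step 1: slow=1, fast=2
  step 2: slow=2, fast=4
  step 3: slow=3, fast=6
  step 4: fast 6->7->None, no cycle

Cycle: no


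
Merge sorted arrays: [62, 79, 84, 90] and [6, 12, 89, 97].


Take 6 from B
Take 12 from B
Take 62 from A
Take 79 from A
Take 84 from A
Take 89 from B
Take 90 from A

Merged: [6, 12, 62, 79, 84, 89, 90, 97]


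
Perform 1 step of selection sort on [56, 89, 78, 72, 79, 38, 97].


Initial: [56, 89, 78, 72, 79, 38, 97]
Step 1: min=38 at 5
  Swap: [38, 89, 78, 72, 79, 56, 97]

After 1 step: [38, 89, 78, 72, 79, 56, 97]


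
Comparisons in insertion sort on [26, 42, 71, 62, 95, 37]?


Algorithm: insertion sort
Input: [26, 42, 71, 62, 95, 37]
Sorted: [26, 37, 42, 62, 71, 95]

10


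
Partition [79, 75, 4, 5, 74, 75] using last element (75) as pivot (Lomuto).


Pivot: 75
  75 <= 75: swap -> [75, 79, 4, 5, 74, 75]
  4 <= 75: swap -> [75, 4, 79, 5, 74, 75]
  5 <= 75: swap -> [75, 4, 5, 79, 74, 75]
  74 <= 75: swap -> [75, 4, 5, 74, 79, 75]
Place pivot at 4: [75, 4, 5, 74, 75, 79]

Partitioned: [75, 4, 5, 74, 75, 79]


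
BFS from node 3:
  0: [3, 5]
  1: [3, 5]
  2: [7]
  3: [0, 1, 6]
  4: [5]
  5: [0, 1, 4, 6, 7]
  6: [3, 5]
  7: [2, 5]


Visit 3, enqueue [0, 1, 6]
Visit 0, enqueue [5]
Visit 1, enqueue []
Visit 6, enqueue []
Visit 5, enqueue [4, 7]
Visit 4, enqueue []
Visit 7, enqueue [2]
Visit 2, enqueue []

BFS order: [3, 0, 1, 6, 5, 4, 7, 2]


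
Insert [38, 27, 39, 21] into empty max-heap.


Insert 38: [38]
Insert 27: [38, 27]
Insert 39: [39, 27, 38]
Insert 21: [39, 27, 38, 21]

Final heap: [39, 27, 38, 21]


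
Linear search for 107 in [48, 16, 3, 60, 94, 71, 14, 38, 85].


i=0: 48!=107
i=1: 16!=107
i=2: 3!=107
i=3: 60!=107
i=4: 94!=107
i=5: 71!=107
i=6: 14!=107
i=7: 38!=107
i=8: 85!=107

Not found, 9 comps


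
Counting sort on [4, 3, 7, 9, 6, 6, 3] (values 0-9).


Input: [4, 3, 7, 9, 6, 6, 3]
Counts: [0, 0, 0, 2, 1, 0, 2, 1, 0, 1]

Sorted: [3, 3, 4, 6, 6, 7, 9]


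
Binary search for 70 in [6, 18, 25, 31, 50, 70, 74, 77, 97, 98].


Step 1: lo=0, hi=9, mid=4, val=50
Step 2: lo=5, hi=9, mid=7, val=77
Step 3: lo=5, hi=6, mid=5, val=70

Found at index 5


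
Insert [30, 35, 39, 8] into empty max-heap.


Insert 30: [30]
Insert 35: [35, 30]
Insert 39: [39, 30, 35]
Insert 8: [39, 30, 35, 8]

Final heap: [39, 30, 35, 8]


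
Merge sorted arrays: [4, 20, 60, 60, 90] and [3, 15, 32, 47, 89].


Take 3 from B
Take 4 from A
Take 15 from B
Take 20 from A
Take 32 from B
Take 47 from B
Take 60 from A
Take 60 from A
Take 89 from B

Merged: [3, 4, 15, 20, 32, 47, 60, 60, 89, 90]


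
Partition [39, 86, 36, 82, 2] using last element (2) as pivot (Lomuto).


Pivot: 2
Place pivot at 0: [2, 86, 36, 82, 39]

Partitioned: [2, 86, 36, 82, 39]


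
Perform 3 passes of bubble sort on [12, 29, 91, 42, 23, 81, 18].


Initial: [12, 29, 91, 42, 23, 81, 18]
Pass 1: [12, 29, 42, 23, 81, 18, 91] (4 swaps)
Pass 2: [12, 29, 23, 42, 18, 81, 91] (2 swaps)
Pass 3: [12, 23, 29, 18, 42, 81, 91] (2 swaps)

After 3 passes: [12, 23, 29, 18, 42, 81, 91]


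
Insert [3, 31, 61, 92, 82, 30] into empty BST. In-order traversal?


Insert 3: root
Insert 31: R from 3
Insert 61: R from 3 -> R from 31
Insert 92: R from 3 -> R from 31 -> R from 61
Insert 82: R from 3 -> R from 31 -> R from 61 -> L from 92
Insert 30: R from 3 -> L from 31

In-order: [3, 30, 31, 61, 82, 92]


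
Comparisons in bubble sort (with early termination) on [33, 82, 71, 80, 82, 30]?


Algorithm: bubble sort (with early termination)
Input: [33, 82, 71, 80, 82, 30]
Sorted: [30, 33, 71, 80, 82, 82]

15


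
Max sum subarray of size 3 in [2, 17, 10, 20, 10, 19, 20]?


[0:3]: 29
[1:4]: 47
[2:5]: 40
[3:6]: 49
[4:7]: 49

Max: 49 at [3:6]


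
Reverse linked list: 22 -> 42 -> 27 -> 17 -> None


Step 1: curr=22, set curr.next=prev(None) | reversed so far: 22
Step 2: curr=42, set curr.next=prev(22) | reversed so far: 42 -> 22
Step 3: curr=27, set curr.next=prev(42) | reversed so far: 27 -> 42 -> 22
Step 4: curr=17, set curr.next=prev(27) | reversed so far: 17 -> 27 -> 42 -> 22

17 -> 27 -> 42 -> 22 -> None


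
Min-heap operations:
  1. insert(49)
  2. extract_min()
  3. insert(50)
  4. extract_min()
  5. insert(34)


insert(49) -> [49]
extract_min()->49, []
insert(50) -> [50]
extract_min()->50, []
insert(34) -> [34]

Final heap: [34]


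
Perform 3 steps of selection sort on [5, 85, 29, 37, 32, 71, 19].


Initial: [5, 85, 29, 37, 32, 71, 19]
Step 1: min=5 at 0
  Swap: [5, 85, 29, 37, 32, 71, 19]
Step 2: min=19 at 6
  Swap: [5, 19, 29, 37, 32, 71, 85]
Step 3: min=29 at 2
  Swap: [5, 19, 29, 37, 32, 71, 85]

After 3 steps: [5, 19, 29, 37, 32, 71, 85]


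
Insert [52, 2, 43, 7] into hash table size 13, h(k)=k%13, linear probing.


Insert 52: h=0 -> slot 0
Insert 2: h=2 -> slot 2
Insert 43: h=4 -> slot 4
Insert 7: h=7 -> slot 7

Table: [52, None, 2, None, 43, None, None, 7, None, None, None, None, None]


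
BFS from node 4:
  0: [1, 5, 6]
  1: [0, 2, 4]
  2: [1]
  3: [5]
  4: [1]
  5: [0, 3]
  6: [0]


Visit 4, enqueue [1]
Visit 1, enqueue [0, 2]
Visit 0, enqueue [5, 6]
Visit 2, enqueue []
Visit 5, enqueue [3]
Visit 6, enqueue []
Visit 3, enqueue []

BFS order: [4, 1, 0, 2, 5, 6, 3]


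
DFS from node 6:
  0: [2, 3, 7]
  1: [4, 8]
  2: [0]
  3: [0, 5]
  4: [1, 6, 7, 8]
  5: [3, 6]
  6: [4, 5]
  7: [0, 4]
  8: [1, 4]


Visit 6, push [5, 4]
Visit 4, push [8, 7, 1]
Visit 1, push [8]
Visit 8, push []
Visit 7, push [0]
Visit 0, push [3, 2]
Visit 2, push []
Visit 3, push [5]
Visit 5, push []

DFS order: [6, 4, 1, 8, 7, 0, 2, 3, 5]


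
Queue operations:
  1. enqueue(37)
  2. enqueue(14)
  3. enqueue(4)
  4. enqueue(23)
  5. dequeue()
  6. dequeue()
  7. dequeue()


enqueue(37) -> [37]
enqueue(14) -> [37, 14]
enqueue(4) -> [37, 14, 4]
enqueue(23) -> [37, 14, 4, 23]
dequeue()->37, [14, 4, 23]
dequeue()->14, [4, 23]
dequeue()->4, [23]

Final queue: [23]


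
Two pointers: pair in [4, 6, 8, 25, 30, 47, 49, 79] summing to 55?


lo=0(4)+hi=7(79)=83
lo=0(4)+hi=6(49)=53
lo=1(6)+hi=6(49)=55

Yes: 6+49=55


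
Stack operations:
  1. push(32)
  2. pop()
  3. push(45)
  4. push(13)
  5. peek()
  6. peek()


push(32) -> [32]
pop()->32, []
push(45) -> [45]
push(13) -> [45, 13]
peek()->13
peek()->13

Final stack: [45, 13]


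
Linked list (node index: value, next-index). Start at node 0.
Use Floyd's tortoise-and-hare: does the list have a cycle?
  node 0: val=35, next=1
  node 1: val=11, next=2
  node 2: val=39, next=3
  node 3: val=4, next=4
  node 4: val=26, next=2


Floyd's tortoise (slow, +1) and hare (fast, +2):
  init: slow=0, fast=0
  step 1: slow=1, fast=2
  step 2: slow=2, fast=4
  step 3: slow=3, fast=3
  slow == fast at node 3: cycle detected

Cycle: yes


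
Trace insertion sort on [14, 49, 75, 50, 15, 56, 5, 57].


Initial: [14, 49, 75, 50, 15, 56, 5, 57]
Insert 49: [14, 49, 75, 50, 15, 56, 5, 57]
Insert 75: [14, 49, 75, 50, 15, 56, 5, 57]
Insert 50: [14, 49, 50, 75, 15, 56, 5, 57]
Insert 15: [14, 15, 49, 50, 75, 56, 5, 57]
Insert 56: [14, 15, 49, 50, 56, 75, 5, 57]
Insert 5: [5, 14, 15, 49, 50, 56, 75, 57]
Insert 57: [5, 14, 15, 49, 50, 56, 57, 75]

Sorted: [5, 14, 15, 49, 50, 56, 57, 75]


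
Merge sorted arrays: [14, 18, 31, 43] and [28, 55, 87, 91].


Take 14 from A
Take 18 from A
Take 28 from B
Take 31 from A
Take 43 from A

Merged: [14, 18, 28, 31, 43, 55, 87, 91]


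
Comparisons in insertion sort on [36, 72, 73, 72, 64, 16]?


Algorithm: insertion sort
Input: [36, 72, 73, 72, 64, 16]
Sorted: [16, 36, 64, 72, 72, 73]

13


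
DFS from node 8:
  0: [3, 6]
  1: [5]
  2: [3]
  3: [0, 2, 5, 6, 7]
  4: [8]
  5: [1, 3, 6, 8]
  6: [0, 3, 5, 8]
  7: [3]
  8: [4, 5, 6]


Visit 8, push [6, 5, 4]
Visit 4, push []
Visit 5, push [6, 3, 1]
Visit 1, push []
Visit 3, push [7, 6, 2, 0]
Visit 0, push [6]
Visit 6, push []
Visit 2, push []
Visit 7, push []

DFS order: [8, 4, 5, 1, 3, 0, 6, 2, 7]


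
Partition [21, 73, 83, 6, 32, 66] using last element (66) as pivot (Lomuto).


Pivot: 66
  21 <= 66: advance i (no swap)
  6 <= 66: swap -> [21, 6, 83, 73, 32, 66]
  32 <= 66: swap -> [21, 6, 32, 73, 83, 66]
Place pivot at 3: [21, 6, 32, 66, 83, 73]

Partitioned: [21, 6, 32, 66, 83, 73]


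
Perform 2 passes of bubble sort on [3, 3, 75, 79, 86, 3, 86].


Initial: [3, 3, 75, 79, 86, 3, 86]
Pass 1: [3, 3, 75, 79, 3, 86, 86] (1 swaps)
Pass 2: [3, 3, 75, 3, 79, 86, 86] (1 swaps)

After 2 passes: [3, 3, 75, 3, 79, 86, 86]


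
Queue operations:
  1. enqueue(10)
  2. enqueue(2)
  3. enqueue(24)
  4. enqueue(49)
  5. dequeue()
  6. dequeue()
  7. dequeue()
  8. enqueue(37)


enqueue(10) -> [10]
enqueue(2) -> [10, 2]
enqueue(24) -> [10, 2, 24]
enqueue(49) -> [10, 2, 24, 49]
dequeue()->10, [2, 24, 49]
dequeue()->2, [24, 49]
dequeue()->24, [49]
enqueue(37) -> [49, 37]

Final queue: [49, 37]


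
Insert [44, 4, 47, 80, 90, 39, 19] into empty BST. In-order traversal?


Insert 44: root
Insert 4: L from 44
Insert 47: R from 44
Insert 80: R from 44 -> R from 47
Insert 90: R from 44 -> R from 47 -> R from 80
Insert 39: L from 44 -> R from 4
Insert 19: L from 44 -> R from 4 -> L from 39

In-order: [4, 19, 39, 44, 47, 80, 90]


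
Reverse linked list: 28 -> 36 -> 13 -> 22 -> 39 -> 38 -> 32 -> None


Step 1: curr=28, set curr.next=prev(None) | reversed so far: 28
Step 2: curr=36, set curr.next=prev(28) | reversed so far: 36 -> 28
Step 3: curr=13, set curr.next=prev(36) | reversed so far: 13 -> 36 -> 28
Step 4: curr=22, set curr.next=prev(13) | reversed so far: 22 -> 13 -> 36 -> 28
Step 5: curr=39, set curr.next=prev(22) | reversed so far: 39 -> 22 -> 13 -> 36 -> 28
Step 6: curr=38, set curr.next=prev(39) | reversed so far: 38 -> 39 -> 22 -> 13 -> 36 -> 28
Step 7: curr=32, set curr.next=prev(38) | reversed so far: 32 -> 38 -> 39 -> 22 -> 13 -> 36 -> 28

32 -> 38 -> 39 -> 22 -> 13 -> 36 -> 28 -> None


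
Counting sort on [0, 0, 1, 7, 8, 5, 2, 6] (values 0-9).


Input: [0, 0, 1, 7, 8, 5, 2, 6]
Counts: [2, 1, 1, 0, 0, 1, 1, 1, 1, 0]

Sorted: [0, 0, 1, 2, 5, 6, 7, 8]


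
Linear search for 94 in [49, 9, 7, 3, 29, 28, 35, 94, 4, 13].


i=0: 49!=94
i=1: 9!=94
i=2: 7!=94
i=3: 3!=94
i=4: 29!=94
i=5: 28!=94
i=6: 35!=94
i=7: 94==94 found!

Found at 7, 8 comps


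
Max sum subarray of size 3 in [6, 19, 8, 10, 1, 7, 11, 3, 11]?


[0:3]: 33
[1:4]: 37
[2:5]: 19
[3:6]: 18
[4:7]: 19
[5:8]: 21
[6:9]: 25

Max: 37 at [1:4]


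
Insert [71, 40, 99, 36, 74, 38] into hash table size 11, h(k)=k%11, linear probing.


Insert 71: h=5 -> slot 5
Insert 40: h=7 -> slot 7
Insert 99: h=0 -> slot 0
Insert 36: h=3 -> slot 3
Insert 74: h=8 -> slot 8
Insert 38: h=5, 1 probes -> slot 6

Table: [99, None, None, 36, None, 71, 38, 40, 74, None, None]


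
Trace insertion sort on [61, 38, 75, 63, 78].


Initial: [61, 38, 75, 63, 78]
Insert 38: [38, 61, 75, 63, 78]
Insert 75: [38, 61, 75, 63, 78]
Insert 63: [38, 61, 63, 75, 78]
Insert 78: [38, 61, 63, 75, 78]

Sorted: [38, 61, 63, 75, 78]


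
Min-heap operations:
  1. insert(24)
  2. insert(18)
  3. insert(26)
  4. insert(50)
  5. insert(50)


insert(24) -> [24]
insert(18) -> [18, 24]
insert(26) -> [18, 24, 26]
insert(50) -> [18, 24, 26, 50]
insert(50) -> [18, 24, 26, 50, 50]

Final heap: [18, 24, 26, 50, 50]


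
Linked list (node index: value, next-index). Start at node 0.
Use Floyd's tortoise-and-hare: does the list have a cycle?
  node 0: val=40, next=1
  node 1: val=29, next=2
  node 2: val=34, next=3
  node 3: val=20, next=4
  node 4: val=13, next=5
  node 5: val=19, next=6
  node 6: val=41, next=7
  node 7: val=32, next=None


Floyd's tortoise (slow, +1) and hare (fast, +2):
  init: slow=0, fast=0
  step 1: slow=1, fast=2
  step 2: slow=2, fast=4
  step 3: slow=3, fast=6
  step 4: fast 6->7->None, no cycle

Cycle: no


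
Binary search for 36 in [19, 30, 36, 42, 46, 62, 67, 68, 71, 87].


Step 1: lo=0, hi=9, mid=4, val=46
Step 2: lo=0, hi=3, mid=1, val=30
Step 3: lo=2, hi=3, mid=2, val=36

Found at index 2


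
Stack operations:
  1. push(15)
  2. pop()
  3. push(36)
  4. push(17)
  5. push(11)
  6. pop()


push(15) -> [15]
pop()->15, []
push(36) -> [36]
push(17) -> [36, 17]
push(11) -> [36, 17, 11]
pop()->11, [36, 17]

Final stack: [36, 17]


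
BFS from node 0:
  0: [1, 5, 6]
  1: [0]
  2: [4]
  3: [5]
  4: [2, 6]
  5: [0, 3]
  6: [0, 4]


Visit 0, enqueue [1, 5, 6]
Visit 1, enqueue []
Visit 5, enqueue [3]
Visit 6, enqueue [4]
Visit 3, enqueue []
Visit 4, enqueue [2]
Visit 2, enqueue []

BFS order: [0, 1, 5, 6, 3, 4, 2]


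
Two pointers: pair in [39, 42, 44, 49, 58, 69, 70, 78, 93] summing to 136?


lo=0(39)+hi=8(93)=132
lo=1(42)+hi=8(93)=135
lo=2(44)+hi=8(93)=137
lo=2(44)+hi=7(78)=122
lo=3(49)+hi=7(78)=127
lo=4(58)+hi=7(78)=136

Yes: 58+78=136


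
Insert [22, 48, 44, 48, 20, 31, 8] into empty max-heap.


Insert 22: [22]
Insert 48: [48, 22]
Insert 44: [48, 22, 44]
Insert 48: [48, 48, 44, 22]
Insert 20: [48, 48, 44, 22, 20]
Insert 31: [48, 48, 44, 22, 20, 31]
Insert 8: [48, 48, 44, 22, 20, 31, 8]

Final heap: [48, 48, 44, 22, 20, 31, 8]


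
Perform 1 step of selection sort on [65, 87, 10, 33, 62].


Initial: [65, 87, 10, 33, 62]
Step 1: min=10 at 2
  Swap: [10, 87, 65, 33, 62]

After 1 step: [10, 87, 65, 33, 62]


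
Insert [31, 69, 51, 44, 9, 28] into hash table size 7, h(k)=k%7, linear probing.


Insert 31: h=3 -> slot 3
Insert 69: h=6 -> slot 6
Insert 51: h=2 -> slot 2
Insert 44: h=2, 2 probes -> slot 4
Insert 9: h=2, 3 probes -> slot 5
Insert 28: h=0 -> slot 0

Table: [28, None, 51, 31, 44, 9, 69]


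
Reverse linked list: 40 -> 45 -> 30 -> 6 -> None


Step 1: curr=40, set curr.next=prev(None) | reversed so far: 40
Step 2: curr=45, set curr.next=prev(40) | reversed so far: 45 -> 40
Step 3: curr=30, set curr.next=prev(45) | reversed so far: 30 -> 45 -> 40
Step 4: curr=6, set curr.next=prev(30) | reversed so far: 6 -> 30 -> 45 -> 40

6 -> 30 -> 45 -> 40 -> None


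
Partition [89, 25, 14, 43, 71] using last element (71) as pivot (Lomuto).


Pivot: 71
  25 <= 71: swap -> [25, 89, 14, 43, 71]
  14 <= 71: swap -> [25, 14, 89, 43, 71]
  43 <= 71: swap -> [25, 14, 43, 89, 71]
Place pivot at 3: [25, 14, 43, 71, 89]

Partitioned: [25, 14, 43, 71, 89]


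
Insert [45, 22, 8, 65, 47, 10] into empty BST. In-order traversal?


Insert 45: root
Insert 22: L from 45
Insert 8: L from 45 -> L from 22
Insert 65: R from 45
Insert 47: R from 45 -> L from 65
Insert 10: L from 45 -> L from 22 -> R from 8

In-order: [8, 10, 22, 45, 47, 65]


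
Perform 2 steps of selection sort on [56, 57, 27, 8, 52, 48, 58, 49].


Initial: [56, 57, 27, 8, 52, 48, 58, 49]
Step 1: min=8 at 3
  Swap: [8, 57, 27, 56, 52, 48, 58, 49]
Step 2: min=27 at 2
  Swap: [8, 27, 57, 56, 52, 48, 58, 49]

After 2 steps: [8, 27, 57, 56, 52, 48, 58, 49]


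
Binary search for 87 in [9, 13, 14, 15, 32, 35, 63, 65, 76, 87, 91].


Step 1: lo=0, hi=10, mid=5, val=35
Step 2: lo=6, hi=10, mid=8, val=76
Step 3: lo=9, hi=10, mid=9, val=87

Found at index 9


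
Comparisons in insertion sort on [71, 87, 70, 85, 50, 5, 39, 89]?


Algorithm: insertion sort
Input: [71, 87, 70, 85, 50, 5, 39, 89]
Sorted: [5, 39, 50, 70, 71, 85, 87, 89]

21


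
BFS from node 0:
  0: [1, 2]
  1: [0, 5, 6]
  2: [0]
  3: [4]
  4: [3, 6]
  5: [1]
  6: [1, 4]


Visit 0, enqueue [1, 2]
Visit 1, enqueue [5, 6]
Visit 2, enqueue []
Visit 5, enqueue []
Visit 6, enqueue [4]
Visit 4, enqueue [3]
Visit 3, enqueue []

BFS order: [0, 1, 2, 5, 6, 4, 3]


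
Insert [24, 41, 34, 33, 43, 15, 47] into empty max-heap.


Insert 24: [24]
Insert 41: [41, 24]
Insert 34: [41, 24, 34]
Insert 33: [41, 33, 34, 24]
Insert 43: [43, 41, 34, 24, 33]
Insert 15: [43, 41, 34, 24, 33, 15]
Insert 47: [47, 41, 43, 24, 33, 15, 34]

Final heap: [47, 41, 43, 24, 33, 15, 34]


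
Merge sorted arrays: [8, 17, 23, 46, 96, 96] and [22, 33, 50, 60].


Take 8 from A
Take 17 from A
Take 22 from B
Take 23 from A
Take 33 from B
Take 46 from A
Take 50 from B
Take 60 from B

Merged: [8, 17, 22, 23, 33, 46, 50, 60, 96, 96]


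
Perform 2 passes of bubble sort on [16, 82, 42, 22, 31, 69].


Initial: [16, 82, 42, 22, 31, 69]
Pass 1: [16, 42, 22, 31, 69, 82] (4 swaps)
Pass 2: [16, 22, 31, 42, 69, 82] (2 swaps)

After 2 passes: [16, 22, 31, 42, 69, 82]


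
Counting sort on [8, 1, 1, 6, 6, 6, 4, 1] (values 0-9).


Input: [8, 1, 1, 6, 6, 6, 4, 1]
Counts: [0, 3, 0, 0, 1, 0, 3, 0, 1, 0]

Sorted: [1, 1, 1, 4, 6, 6, 6, 8]


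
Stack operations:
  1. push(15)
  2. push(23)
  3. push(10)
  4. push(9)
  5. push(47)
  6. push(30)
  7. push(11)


push(15) -> [15]
push(23) -> [15, 23]
push(10) -> [15, 23, 10]
push(9) -> [15, 23, 10, 9]
push(47) -> [15, 23, 10, 9, 47]
push(30) -> [15, 23, 10, 9, 47, 30]
push(11) -> [15, 23, 10, 9, 47, 30, 11]

Final stack: [15, 23, 10, 9, 47, 30, 11]


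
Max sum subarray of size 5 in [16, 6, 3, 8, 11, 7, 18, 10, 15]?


[0:5]: 44
[1:6]: 35
[2:7]: 47
[3:8]: 54
[4:9]: 61

Max: 61 at [4:9]


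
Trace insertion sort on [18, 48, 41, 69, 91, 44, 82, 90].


Initial: [18, 48, 41, 69, 91, 44, 82, 90]
Insert 48: [18, 48, 41, 69, 91, 44, 82, 90]
Insert 41: [18, 41, 48, 69, 91, 44, 82, 90]
Insert 69: [18, 41, 48, 69, 91, 44, 82, 90]
Insert 91: [18, 41, 48, 69, 91, 44, 82, 90]
Insert 44: [18, 41, 44, 48, 69, 91, 82, 90]
Insert 82: [18, 41, 44, 48, 69, 82, 91, 90]
Insert 90: [18, 41, 44, 48, 69, 82, 90, 91]

Sorted: [18, 41, 44, 48, 69, 82, 90, 91]


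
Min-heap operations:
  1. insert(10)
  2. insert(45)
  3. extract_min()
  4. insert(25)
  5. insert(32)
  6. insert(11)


insert(10) -> [10]
insert(45) -> [10, 45]
extract_min()->10, [45]
insert(25) -> [25, 45]
insert(32) -> [25, 45, 32]
insert(11) -> [11, 25, 32, 45]

Final heap: [11, 25, 32, 45]
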